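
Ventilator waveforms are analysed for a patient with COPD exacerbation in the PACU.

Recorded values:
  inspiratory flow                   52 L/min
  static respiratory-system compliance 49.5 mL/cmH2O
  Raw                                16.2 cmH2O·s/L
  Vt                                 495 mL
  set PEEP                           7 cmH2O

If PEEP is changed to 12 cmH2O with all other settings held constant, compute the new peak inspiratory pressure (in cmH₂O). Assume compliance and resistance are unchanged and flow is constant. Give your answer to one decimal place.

36.0

Flow: 52 L/min ÷ 60 = 0.8667 L/s.
PIP = Vt/C + R·V̇ + PEEP (constant-flow equation of motion).
Only the baseline term changes: ΔPIP = ΔPEEP = 12 − 7 = 5.0 cmH2O.
Original PIP = 495/49.5 + 16.2×0.8667 + 7 = 31.041 cmH2O; new PIP = 31.041 + (5.0) = 36.041 cmH2O.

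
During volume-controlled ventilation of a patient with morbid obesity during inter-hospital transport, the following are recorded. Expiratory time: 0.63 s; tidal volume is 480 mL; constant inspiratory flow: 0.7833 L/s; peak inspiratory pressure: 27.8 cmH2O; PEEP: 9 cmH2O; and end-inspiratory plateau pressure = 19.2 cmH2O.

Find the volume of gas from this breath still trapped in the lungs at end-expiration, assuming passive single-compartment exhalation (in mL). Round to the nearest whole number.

R = (PIP − Pplat)/V̇ = (27.8 − 19.2) / 0.7833 = 8.6/0.7833 = 10.979 cmH2O·s/L.
C = Vt/(Pplat − PEEP) = 480.0 / (19.2 − 9) = 480.0/10.2 = 47.059 mL/cmH2O.
τ = R × C = 10.979 × 0.04706 L/cmH2O = 0.5167 s.
Fraction remaining = e^(−Te/τ) = e^(−0.63/0.5167) = 0.2954.
Trapped volume = 480.0 × 0.2954 = 141.79 mL.

142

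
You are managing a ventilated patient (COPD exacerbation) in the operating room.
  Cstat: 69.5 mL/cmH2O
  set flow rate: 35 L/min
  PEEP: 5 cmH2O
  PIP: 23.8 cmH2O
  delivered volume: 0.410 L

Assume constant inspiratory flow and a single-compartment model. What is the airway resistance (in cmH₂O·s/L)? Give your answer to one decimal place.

Flow: 35 L/min ÷ 60 = 0.5833 L/s.
Equation of motion (constant flow): PIP = Vt/C + R·V̇ + PEEP.
R·V̇ = PIP − Vt/C − PEEP = 23.8 − 410/69.5 − 5 = 23.8 − 5.899 − 5 = 12.901 cmH2O.
R = 12.901 / 0.5833 = 22.117 cmH2O·s/L.

22.1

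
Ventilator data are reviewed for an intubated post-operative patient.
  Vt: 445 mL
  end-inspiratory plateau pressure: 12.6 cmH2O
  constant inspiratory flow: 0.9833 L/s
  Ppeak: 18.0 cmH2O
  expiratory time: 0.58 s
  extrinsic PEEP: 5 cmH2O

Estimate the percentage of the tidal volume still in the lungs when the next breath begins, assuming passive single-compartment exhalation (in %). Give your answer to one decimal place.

16.5

R = (PIP − Pplat)/V̇ = (18.0 − 12.6) / 0.9833 = 5.4/0.9833 = 5.492 cmH2O·s/L.
C = Vt/(Pplat − PEEP) = 445.0 / (12.6 − 5) = 445.0/7.6 = 58.553 mL/cmH2O.
τ = R × C = 5.492 × 0.05855 L/cmH2O = 0.3216 s.
Fraction remaining at end-expiration = e^(−Te/τ) = e^(−0.58/0.3216) = 0.1647 → 16.47%.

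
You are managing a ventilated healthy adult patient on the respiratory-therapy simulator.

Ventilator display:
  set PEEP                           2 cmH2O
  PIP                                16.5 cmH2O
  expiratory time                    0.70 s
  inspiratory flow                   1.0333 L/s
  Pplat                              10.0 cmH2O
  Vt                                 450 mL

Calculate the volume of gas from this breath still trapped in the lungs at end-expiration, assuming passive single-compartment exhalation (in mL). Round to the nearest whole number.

62

R = (PIP − Pplat)/V̇ = (16.5 − 10.0) / 1.0333 = 6.5/1.0333 = 6.291 cmH2O·s/L.
C = Vt/(Pplat − PEEP) = 450.0 / (10.0 − 2) = 450.0/8.0 = 56.25 mL/cmH2O.
τ = R × C = 6.291 × 0.05625 L/cmH2O = 0.3539 s.
Fraction remaining = e^(−Te/τ) = e^(−0.70/0.3539) = 0.1384.
Trapped volume = 450.0 × 0.1384 = 62.28 mL.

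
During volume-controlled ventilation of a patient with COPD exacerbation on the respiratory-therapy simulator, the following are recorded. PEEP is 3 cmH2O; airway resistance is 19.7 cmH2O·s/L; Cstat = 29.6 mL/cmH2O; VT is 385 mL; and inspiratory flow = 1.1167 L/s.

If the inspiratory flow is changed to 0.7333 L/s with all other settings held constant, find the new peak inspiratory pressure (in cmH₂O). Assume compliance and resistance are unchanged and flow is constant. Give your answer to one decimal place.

30.5

PIP = Vt/C + R·V̇ + PEEP (constant-flow equation of motion).
Only the resistive term changes: ΔPIP = R × ΔV̇ = 19.7 × (0.7333 − 1.1167) = 19.7 × -0.3834 = -7.553 cmH2O.
Original PIP = 385/29.6 + 19.7×1.1167 + 3 = 38.006 cmH2O; new PIP = 38.006 + (-7.553) = 30.453 cmH2O.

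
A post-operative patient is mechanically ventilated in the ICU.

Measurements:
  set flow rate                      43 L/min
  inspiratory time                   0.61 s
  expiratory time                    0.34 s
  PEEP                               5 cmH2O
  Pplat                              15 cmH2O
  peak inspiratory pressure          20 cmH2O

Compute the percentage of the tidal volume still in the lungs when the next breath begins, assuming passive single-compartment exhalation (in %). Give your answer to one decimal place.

32.8

Flow: 43 L/min ÷ 60 = 0.7167 L/s.
Vt = flow × Ti = 0.7167 L/s × 0.61 s × 1000 mL/L = 437.19 mL.
R = (PIP − Pplat)/V̇ = (20 − 15) / 0.7167 = 5.0/0.7167 = 6.976 cmH2O·s/L.
C = Vt/(Pplat − PEEP) = 437.19 / (15 − 5) = 437.19/10.0 = 43.719 mL/cmH2O.
τ = R × C = 6.976 × 0.04372 L/cmH2O = 0.305 s.
Fraction remaining at end-expiration = e^(−Te/τ) = e^(−0.34/0.305) = 0.328 → 32.8%.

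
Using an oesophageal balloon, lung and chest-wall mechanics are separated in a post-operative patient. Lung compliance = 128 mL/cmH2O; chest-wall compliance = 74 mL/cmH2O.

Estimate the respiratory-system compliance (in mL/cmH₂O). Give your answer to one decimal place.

46.9

Lung and chest wall are elastances in series: 1/Crs = 1/CL + 1/Ccw.
1/Crs = 1/128 + 1/74 = 0.02133.
Crs = 46.882 mL/cmH2O.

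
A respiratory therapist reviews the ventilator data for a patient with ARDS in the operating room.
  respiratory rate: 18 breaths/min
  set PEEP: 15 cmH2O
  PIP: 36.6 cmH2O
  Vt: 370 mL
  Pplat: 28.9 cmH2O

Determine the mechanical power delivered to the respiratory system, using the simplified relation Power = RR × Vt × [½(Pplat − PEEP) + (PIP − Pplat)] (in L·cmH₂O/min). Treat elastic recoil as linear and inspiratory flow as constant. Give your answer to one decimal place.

Per-breath work = Vt × [½(Pplat−PEEP) + (PIP−Pplat)] = 0.370 × [0.5×13.9 + 7.7] = 0.370 × 14.65 = 5.421 L·cmH2O.
Power = 18 × 5.421 = 97.578 L·cmH2O/min.

97.6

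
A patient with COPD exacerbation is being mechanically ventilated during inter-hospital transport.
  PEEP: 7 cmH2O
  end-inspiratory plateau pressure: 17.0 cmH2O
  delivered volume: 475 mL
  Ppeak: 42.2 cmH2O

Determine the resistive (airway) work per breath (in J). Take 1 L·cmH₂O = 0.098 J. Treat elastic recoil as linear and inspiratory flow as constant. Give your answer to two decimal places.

With constant inspiratory flow the resistive pressure is constant at PIP − Pplat = 42.2 − 17.0 = 25.2 cmH2O, so resistive work = 25.2 × 0.475 = 11.97 L·cmH2O.
× 0.098 J/(L·cmH2O) → 1.173 J.

1.17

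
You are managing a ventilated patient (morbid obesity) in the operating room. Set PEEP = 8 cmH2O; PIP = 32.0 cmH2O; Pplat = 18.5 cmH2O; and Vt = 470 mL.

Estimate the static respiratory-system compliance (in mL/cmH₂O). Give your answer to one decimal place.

Cstat = Vt / (Pplat − PEEP) = 470 / (18.5 − 8) = 470 / 10.5 = 44.762 mL/cmH2O.

44.8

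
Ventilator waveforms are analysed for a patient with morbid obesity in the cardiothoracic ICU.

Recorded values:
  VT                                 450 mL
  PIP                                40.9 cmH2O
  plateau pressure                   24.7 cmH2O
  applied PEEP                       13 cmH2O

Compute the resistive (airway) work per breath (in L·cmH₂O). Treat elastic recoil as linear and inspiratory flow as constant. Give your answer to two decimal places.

With constant inspiratory flow the resistive pressure is constant at PIP − Pplat = 40.9 − 24.7 = 16.2 cmH2O, so resistive work = 16.2 × 0.450 = 7.29 L·cmH2O.

7.29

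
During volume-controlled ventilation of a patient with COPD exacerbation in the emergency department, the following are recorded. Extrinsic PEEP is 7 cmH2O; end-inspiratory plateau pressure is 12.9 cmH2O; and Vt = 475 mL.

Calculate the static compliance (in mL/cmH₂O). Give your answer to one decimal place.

80.5

Cstat = Vt / (Pplat − PEEP) = 475 / (12.9 − 7) = 475 / 5.9 = 80.508 mL/cmH2O.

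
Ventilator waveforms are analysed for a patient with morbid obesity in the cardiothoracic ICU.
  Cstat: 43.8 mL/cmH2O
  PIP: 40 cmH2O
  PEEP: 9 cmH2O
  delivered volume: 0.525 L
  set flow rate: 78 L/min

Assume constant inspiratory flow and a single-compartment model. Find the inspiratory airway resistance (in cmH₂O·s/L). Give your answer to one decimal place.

Flow: 78 L/min ÷ 60 = 1.3 L/s.
Equation of motion (constant flow): PIP = Vt/C + R·V̇ + PEEP.
R·V̇ = PIP − Vt/C − PEEP = 40 − 525/43.8 − 9 = 40 − 11.986 − 9 = 19.014 cmH2O.
R = 19.014 / 1.3 = 14.626 cmH2O·s/L.

14.6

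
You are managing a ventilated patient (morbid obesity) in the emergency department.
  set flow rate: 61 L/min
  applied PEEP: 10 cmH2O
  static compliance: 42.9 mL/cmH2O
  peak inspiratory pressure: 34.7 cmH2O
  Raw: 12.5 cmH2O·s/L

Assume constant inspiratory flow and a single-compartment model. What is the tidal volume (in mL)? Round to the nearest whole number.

Flow: 61 L/min ÷ 60 = 1.0167 L/s.
Equation of motion (constant flow): PIP = Vt/C + R·V̇ + PEEP.
Vt/C = PIP − R·V̇ − PEEP = 34.7 − 12.709 − 10 = 11.991 cmH2O.
Vt = C × 11.991 = 42.9 × 11.991 = 514.41 mL.

514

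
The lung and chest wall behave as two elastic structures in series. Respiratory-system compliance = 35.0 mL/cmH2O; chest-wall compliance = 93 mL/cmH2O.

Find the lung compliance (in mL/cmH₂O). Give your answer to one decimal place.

1/CL = 1/Crs − 1/Ccw.
1/CL = 1/35.0 − 1/93 = 0.01782.
CL = 56.117 mL/cmH2O.

56.1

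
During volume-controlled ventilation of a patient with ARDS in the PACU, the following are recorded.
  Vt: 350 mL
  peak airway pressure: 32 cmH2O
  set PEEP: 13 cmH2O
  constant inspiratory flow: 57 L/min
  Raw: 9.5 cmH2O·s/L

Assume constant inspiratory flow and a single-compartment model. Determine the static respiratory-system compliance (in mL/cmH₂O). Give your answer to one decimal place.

Flow: 57 L/min ÷ 60 = 0.95 L/s.
Equation of motion (constant flow): PIP = Vt/C + R·V̇ + PEEP.
Vt/C = PIP − R·V̇ − PEEP = 32 − 9.5×0.95 − 13 = 32 − 9.025 − 13 = 9.975 cmH2O.
C = Vt / 9.975 = 350 / 9.975 = 35.088 mL/cmH2O.

35.1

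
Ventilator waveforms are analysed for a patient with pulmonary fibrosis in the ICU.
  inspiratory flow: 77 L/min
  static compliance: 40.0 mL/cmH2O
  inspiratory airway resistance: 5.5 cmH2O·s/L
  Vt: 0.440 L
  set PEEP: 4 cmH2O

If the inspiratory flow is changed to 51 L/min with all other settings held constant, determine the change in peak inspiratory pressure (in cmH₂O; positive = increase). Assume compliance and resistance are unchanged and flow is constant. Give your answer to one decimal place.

-2.4

Flow: 77 L/min ÷ 60 = 1.2833 L/s.
New flow: 51 L/min ÷ 60 = 0.85 L/s.
PIP = Vt/C + R·V̇ + PEEP (constant-flow equation of motion).
Only the resistive term changes: ΔPIP = R × ΔV̇ = 5.5 × (0.85 − 1.2833) = 5.5 × -0.4333 = -2.383 cmH2O.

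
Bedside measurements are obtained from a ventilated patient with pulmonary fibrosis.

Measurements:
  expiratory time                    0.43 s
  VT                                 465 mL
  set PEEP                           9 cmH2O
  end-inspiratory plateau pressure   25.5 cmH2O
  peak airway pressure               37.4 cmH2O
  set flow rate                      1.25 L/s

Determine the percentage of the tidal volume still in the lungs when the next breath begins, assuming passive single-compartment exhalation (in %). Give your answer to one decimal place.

20.1

R = (PIP − Pplat)/V̇ = (37.4 − 25.5) / 1.25 = 11.9/1.25 = 9.52 cmH2O·s/L.
C = Vt/(Pplat − PEEP) = 465.0 / (25.5 − 9) = 465.0/16.5 = 28.182 mL/cmH2O.
τ = R × C = 9.52 × 0.02818 L/cmH2O = 0.2683 s.
Fraction remaining at end-expiration = e^(−Te/τ) = e^(−0.43/0.2683) = 0.2014 → 20.14%.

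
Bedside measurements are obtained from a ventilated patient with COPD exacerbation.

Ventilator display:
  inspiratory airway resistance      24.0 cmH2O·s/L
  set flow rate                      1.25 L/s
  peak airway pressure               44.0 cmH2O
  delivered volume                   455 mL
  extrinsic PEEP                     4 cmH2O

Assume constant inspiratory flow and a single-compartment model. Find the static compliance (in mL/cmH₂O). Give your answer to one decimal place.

45.5

Equation of motion (constant flow): PIP = Vt/C + R·V̇ + PEEP.
Vt/C = PIP − R·V̇ − PEEP = 44.0 − 24.0×1.25 − 4 = 44.0 − 30.0 − 4 = 10.0 cmH2O.
C = Vt / 10.0 = 455 / 10.0 = 45.5 mL/cmH2O.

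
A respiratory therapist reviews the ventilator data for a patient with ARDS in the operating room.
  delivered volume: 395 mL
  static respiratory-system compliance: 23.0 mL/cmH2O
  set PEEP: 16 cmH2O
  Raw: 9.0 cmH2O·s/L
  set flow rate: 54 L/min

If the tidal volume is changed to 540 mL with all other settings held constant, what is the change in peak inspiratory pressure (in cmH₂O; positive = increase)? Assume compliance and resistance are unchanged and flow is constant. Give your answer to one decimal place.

6.3

PIP = Vt/C + R·V̇ + PEEP (constant-flow equation of motion).
Only the elastic term changes: ΔPIP = ΔVt / C = (540 − 395) / 23.0 = 6.304 cmH2O.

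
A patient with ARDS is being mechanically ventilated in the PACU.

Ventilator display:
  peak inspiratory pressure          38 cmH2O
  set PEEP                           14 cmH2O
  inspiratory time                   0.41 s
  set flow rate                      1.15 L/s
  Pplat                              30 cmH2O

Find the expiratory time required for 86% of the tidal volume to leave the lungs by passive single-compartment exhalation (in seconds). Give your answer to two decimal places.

Vt = flow × Ti = 1.15 L/s × 0.41 s × 1000 mL/L = 471.5 mL.
R = (PIP − Pplat)/V̇ = (38 − 30) / 1.15 = 8.0/1.15 = 6.957 cmH2O·s/L.
C = Vt/(Pplat − PEEP) = 471.5 / (30 − 14) = 471.5/16.0 = 29.469 mL/cmH2O.
τ = R × C = 6.957 × 0.02947 L/cmH2O = 0.205 s.
t = −τ·ln(1 − 0.86) = −0.205·ln(0.14) = 0.4031 s.

0.40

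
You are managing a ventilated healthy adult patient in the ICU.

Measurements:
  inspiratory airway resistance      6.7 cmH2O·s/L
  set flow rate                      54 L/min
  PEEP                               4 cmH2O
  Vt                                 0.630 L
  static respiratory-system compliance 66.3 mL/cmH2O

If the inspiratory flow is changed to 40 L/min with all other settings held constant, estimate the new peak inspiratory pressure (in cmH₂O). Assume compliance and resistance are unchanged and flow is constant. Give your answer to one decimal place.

18.0

Flow: 54 L/min ÷ 60 = 0.9 L/s.
New flow: 40 L/min ÷ 60 = 0.6667 L/s.
PIP = Vt/C + R·V̇ + PEEP (constant-flow equation of motion).
Only the resistive term changes: ΔPIP = R × ΔV̇ = 6.7 × (0.6667 − 0.9) = 6.7 × -0.2333 = -1.563 cmH2O.
Original PIP = 630/66.3 + 6.7×0.9 + 4 = 19.532 cmH2O; new PIP = 19.532 + (-1.563) = 17.969 cmH2O.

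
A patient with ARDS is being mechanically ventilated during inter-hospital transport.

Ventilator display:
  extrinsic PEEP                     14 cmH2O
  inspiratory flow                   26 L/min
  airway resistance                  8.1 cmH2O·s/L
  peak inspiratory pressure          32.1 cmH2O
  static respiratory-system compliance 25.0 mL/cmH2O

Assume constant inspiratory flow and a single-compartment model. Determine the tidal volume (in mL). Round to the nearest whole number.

Flow: 26 L/min ÷ 60 = 0.4333 L/s.
Equation of motion (constant flow): PIP = Vt/C + R·V̇ + PEEP.
Vt/C = PIP − R·V̇ − PEEP = 32.1 − 3.51 − 14 = 14.59 cmH2O.
Vt = C × 14.59 = 25.0 × 14.59 = 364.75 mL.

365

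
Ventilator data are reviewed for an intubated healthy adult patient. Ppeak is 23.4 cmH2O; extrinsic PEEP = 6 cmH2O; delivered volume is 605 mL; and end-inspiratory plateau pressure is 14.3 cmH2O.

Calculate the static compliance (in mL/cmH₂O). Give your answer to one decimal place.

Cstat = Vt / (Pplat − PEEP) = 605 / (14.3 − 6) = 605 / 8.3 = 72.892 mL/cmH2O.

72.9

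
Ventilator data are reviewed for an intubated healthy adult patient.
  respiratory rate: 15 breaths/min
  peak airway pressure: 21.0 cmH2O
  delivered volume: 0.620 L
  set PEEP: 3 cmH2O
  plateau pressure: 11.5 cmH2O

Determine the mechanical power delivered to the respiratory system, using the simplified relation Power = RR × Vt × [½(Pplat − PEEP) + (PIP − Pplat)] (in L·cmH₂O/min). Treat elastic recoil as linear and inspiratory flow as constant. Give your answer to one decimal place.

127.9

Per-breath work = Vt × [½(Pplat−PEEP) + (PIP−Pplat)] = 0.620 × [0.5×8.5 + 9.5] = 0.620 × 13.75 = 8.525 L·cmH2O.
Power = 15 × 8.525 = 127.88 L·cmH2O/min.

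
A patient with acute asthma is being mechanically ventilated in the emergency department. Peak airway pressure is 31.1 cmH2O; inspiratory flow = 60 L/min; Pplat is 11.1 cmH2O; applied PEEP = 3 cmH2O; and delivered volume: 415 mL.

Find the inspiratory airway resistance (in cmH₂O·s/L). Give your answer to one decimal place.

Flow: 60 L/min ÷ 60 = 1 L/s.
Raw = (PIP − Pplat) / flow = (31.1 − 11.1) / 1 = 20.0 / 1 = 20.0 cmH2O·s/L.

20.0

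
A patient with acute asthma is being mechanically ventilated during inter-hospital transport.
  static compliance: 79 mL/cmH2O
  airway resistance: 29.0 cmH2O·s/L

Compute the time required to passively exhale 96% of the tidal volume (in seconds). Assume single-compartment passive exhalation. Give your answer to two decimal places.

7.37

τ = R × C = 29.0 × 79 mL/cmH2O = 29.0 × 0.079 L/cmH2O = 2.291 s.
Exhaled fraction f = 1 − e^(−t/τ) → t = −τ·ln(1 − f) = −2.291·ln(0.04) = 7.374 s.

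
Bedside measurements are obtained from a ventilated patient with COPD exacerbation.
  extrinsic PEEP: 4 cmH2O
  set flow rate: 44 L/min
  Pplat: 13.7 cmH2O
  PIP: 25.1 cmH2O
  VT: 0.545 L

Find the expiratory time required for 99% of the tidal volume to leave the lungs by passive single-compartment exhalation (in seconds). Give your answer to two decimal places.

Flow: 44 L/min ÷ 60 = 0.7333 L/s.
R = (PIP − Pplat)/V̇ = (25.1 − 13.7) / 0.7333 = 11.4/0.7333 = 15.546 cmH2O·s/L.
C = Vt/(Pplat − PEEP) = 545.0 / (13.7 − 4) = 545.0/9.7 = 56.186 mL/cmH2O.
τ = R × C = 15.546 × 0.05619 L/cmH2O = 0.8735 s.
t = −τ·ln(1 − 0.99) = −0.8735·ln(0.01) = 4.023 s.

4.02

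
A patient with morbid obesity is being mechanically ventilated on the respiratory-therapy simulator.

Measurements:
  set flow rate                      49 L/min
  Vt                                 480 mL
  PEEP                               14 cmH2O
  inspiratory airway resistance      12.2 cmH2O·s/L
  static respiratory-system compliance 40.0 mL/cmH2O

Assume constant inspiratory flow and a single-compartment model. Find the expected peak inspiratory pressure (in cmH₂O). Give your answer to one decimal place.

Flow: 49 L/min ÷ 60 = 0.8167 L/s.
Equation of motion (constant flow): PIP = Vt/C + R·V̇ + PEEP.
PIP = 480/40.0 + 12.2×0.8167 + 14 = 12.0 + 9.964 + 14 = 35.964 cmH2O.

36.0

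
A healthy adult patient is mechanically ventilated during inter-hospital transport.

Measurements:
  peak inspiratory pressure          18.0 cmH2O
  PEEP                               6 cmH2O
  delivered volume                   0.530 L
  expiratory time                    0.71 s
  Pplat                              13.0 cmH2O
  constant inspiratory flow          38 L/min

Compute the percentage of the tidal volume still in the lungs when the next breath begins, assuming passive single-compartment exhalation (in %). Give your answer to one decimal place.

Flow: 38 L/min ÷ 60 = 0.6333 L/s.
R = (PIP − Pplat)/V̇ = (18.0 − 13.0) / 0.6333 = 5.0/0.6333 = 7.895 cmH2O·s/L.
C = Vt/(Pplat − PEEP) = 530.0 / (13.0 − 6) = 530.0/7.0 = 75.714 mL/cmH2O.
τ = R × C = 7.895 × 0.07571 L/cmH2O = 0.5977 s.
Fraction remaining at end-expiration = e^(−Te/τ) = e^(−0.71/0.5977) = 0.3049 → 30.49%.

30.5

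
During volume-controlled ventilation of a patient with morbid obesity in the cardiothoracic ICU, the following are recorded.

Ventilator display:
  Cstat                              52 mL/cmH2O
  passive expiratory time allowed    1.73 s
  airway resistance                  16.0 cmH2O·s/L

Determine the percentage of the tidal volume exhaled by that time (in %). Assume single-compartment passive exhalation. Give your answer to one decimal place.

τ = R × C = 16.0 × 52 mL/cmH2O = 16.0 × 0.052 L/cmH2O = 0.832 s.
Passive exhalation: V(t)/V₀ = e^(−t/τ) = e^(−1.73/0.832) = 0.125.
Fraction exhaled = 1 − 0.125 = 0.875 → 87.5%.

87.5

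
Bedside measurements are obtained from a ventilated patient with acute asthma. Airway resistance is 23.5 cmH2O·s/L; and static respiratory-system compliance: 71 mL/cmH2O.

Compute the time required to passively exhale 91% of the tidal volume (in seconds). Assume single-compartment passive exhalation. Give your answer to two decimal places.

τ = R × C = 23.5 × 71 mL/cmH2O = 23.5 × 0.071 L/cmH2O = 1.669 s.
Exhaled fraction f = 1 − e^(−t/τ) → t = −τ·ln(1 − f) = −1.669·ln(0.09) = 4.019 s.

4.02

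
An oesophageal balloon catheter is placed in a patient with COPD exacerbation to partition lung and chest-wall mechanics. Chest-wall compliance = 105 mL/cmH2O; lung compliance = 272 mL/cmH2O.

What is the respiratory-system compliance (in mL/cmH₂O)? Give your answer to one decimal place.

Lung and chest wall are elastances in series: 1/Crs = 1/CL + 1/Ccw.
1/Crs = 1/272 + 1/105 = 0.0132.
Crs = 75.758 mL/cmH2O.

75.8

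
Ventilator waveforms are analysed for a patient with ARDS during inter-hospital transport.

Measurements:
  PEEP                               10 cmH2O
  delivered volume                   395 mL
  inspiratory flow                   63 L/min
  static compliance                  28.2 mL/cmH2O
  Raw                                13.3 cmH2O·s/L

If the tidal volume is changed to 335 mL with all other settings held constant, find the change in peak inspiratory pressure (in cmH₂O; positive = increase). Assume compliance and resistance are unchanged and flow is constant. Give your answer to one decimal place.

-2.1

PIP = Vt/C + R·V̇ + PEEP (constant-flow equation of motion).
Only the elastic term changes: ΔPIP = ΔVt / C = (335 − 395) / 28.2 = -2.128 cmH2O.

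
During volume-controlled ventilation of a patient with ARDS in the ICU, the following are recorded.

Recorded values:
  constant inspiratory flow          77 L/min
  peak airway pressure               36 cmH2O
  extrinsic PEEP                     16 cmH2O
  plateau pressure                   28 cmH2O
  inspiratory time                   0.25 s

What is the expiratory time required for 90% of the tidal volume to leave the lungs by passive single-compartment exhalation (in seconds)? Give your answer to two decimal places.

0.38

Flow: 77 L/min ÷ 60 = 1.2833 L/s.
Vt = flow × Ti = 1.2833 L/s × 0.25 s × 1000 mL/L = 320.83 mL.
R = (PIP − Pplat)/V̇ = (36 − 28) / 1.2833 = 8.0/1.2833 = 6.234 cmH2O·s/L.
C = Vt/(Pplat − PEEP) = 320.83 / (28 − 16) = 320.83/12.0 = 26.736 mL/cmH2O.
τ = R × C = 6.234 × 0.02674 L/cmH2O = 0.1667 s.
t = −τ·ln(1 − 0.90) = −0.1667·ln(0.1) = 0.3838 s.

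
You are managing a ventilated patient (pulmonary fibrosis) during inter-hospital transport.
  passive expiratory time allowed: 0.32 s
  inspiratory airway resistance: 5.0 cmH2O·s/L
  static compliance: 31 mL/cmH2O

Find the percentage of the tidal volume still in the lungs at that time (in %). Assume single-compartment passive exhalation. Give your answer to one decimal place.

12.7

τ = R × C = 5.0 × 31 mL/cmH2O = 5.0 × 0.031 L/cmH2O = 0.155 s.
Passive exhalation: V(t)/V₀ = e^(−t/τ) = e^(−0.32/0.155) = 0.1269.
Fraction remaining = 0.1269 → 12.69%.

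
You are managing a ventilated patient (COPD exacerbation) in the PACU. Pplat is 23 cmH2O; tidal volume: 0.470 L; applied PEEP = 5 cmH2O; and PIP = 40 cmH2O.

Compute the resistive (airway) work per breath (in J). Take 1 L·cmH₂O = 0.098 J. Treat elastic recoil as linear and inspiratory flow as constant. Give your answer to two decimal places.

With constant inspiratory flow the resistive pressure is constant at PIP − Pplat = 40 − 23 = 17.0 cmH2O, so resistive work = 17.0 × 0.470 = 7.99 L·cmH2O.
× 0.098 J/(L·cmH2O) → 0.783 J.

0.78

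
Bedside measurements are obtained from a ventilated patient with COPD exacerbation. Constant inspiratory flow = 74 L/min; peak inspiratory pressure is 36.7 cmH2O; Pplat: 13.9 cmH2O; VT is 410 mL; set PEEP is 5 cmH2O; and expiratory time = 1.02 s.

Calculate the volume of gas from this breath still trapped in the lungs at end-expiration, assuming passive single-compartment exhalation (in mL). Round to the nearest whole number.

Flow: 74 L/min ÷ 60 = 1.2333 L/s.
R = (PIP − Pplat)/V̇ = (36.7 − 13.9) / 1.2333 = 22.8/1.2333 = 18.487 cmH2O·s/L.
C = Vt/(Pplat − PEEP) = 410.0 / (13.9 − 5) = 410.0/8.9 = 46.067 mL/cmH2O.
τ = R × C = 18.487 × 0.04607 L/cmH2O = 0.8517 s.
Fraction remaining = e^(−Te/τ) = e^(−1.02/0.8517) = 0.3019.
Trapped volume = 410.0 × 0.3019 = 123.78 mL.

124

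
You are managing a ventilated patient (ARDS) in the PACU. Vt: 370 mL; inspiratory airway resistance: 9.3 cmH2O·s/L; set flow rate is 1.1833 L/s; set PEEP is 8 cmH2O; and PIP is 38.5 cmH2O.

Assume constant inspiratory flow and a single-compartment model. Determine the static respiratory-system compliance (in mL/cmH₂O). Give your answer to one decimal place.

19.0

Equation of motion (constant flow): PIP = Vt/C + R·V̇ + PEEP.
Vt/C = PIP − R·V̇ − PEEP = 38.5 − 9.3×1.1833 − 8 = 38.5 − 11.005 − 8 = 19.495 cmH2O.
C = Vt / 19.495 = 370 / 19.495 = 18.979 mL/cmH2O.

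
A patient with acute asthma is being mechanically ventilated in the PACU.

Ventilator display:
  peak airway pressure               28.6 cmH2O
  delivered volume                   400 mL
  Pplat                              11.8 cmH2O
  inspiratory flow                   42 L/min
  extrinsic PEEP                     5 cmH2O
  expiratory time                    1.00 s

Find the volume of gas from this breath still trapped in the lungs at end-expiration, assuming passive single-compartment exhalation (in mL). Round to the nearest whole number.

197

Flow: 42 L/min ÷ 60 = 0.7 L/s.
R = (PIP − Pplat)/V̇ = (28.6 − 11.8) / 0.7 = 16.8/0.7 = 24.0 cmH2O·s/L.
C = Vt/(Pplat − PEEP) = 400.0 / (11.8 − 5) = 400.0/6.8 = 58.824 mL/cmH2O.
τ = R × C = 24.0 × 0.05882 L/cmH2O = 1.412 s.
Fraction remaining = e^(−Te/τ) = e^(−1.00/1.412) = 0.4925.
Trapped volume = 400.0 × 0.4925 = 197.0 mL.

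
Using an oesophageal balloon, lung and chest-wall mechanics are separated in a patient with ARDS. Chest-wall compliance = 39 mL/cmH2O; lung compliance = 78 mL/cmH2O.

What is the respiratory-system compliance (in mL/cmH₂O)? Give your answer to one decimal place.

26.0

Lung and chest wall are elastances in series: 1/Crs = 1/CL + 1/Ccw.
1/Crs = 1/78 + 1/39 = 0.03846.
Crs = 26.001 mL/cmH2O.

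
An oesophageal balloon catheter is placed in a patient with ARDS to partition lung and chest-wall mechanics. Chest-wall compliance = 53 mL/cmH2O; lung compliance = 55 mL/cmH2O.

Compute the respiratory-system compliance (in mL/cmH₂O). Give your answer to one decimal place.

Lung and chest wall are elastances in series: 1/Crs = 1/CL + 1/Ccw.
1/Crs = 1/55 + 1/53 = 0.03705.
Crs = 26.991 mL/cmH2O.

27.0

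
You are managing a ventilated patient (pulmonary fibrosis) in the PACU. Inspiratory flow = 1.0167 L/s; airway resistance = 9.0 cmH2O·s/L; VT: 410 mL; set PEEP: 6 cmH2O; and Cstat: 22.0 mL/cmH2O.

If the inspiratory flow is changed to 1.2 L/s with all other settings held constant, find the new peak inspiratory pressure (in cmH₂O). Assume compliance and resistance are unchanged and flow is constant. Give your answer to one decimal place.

PIP = Vt/C + R·V̇ + PEEP (constant-flow equation of motion).
Only the resistive term changes: ΔPIP = R × ΔV̇ = 9.0 × (1.2 − 1.0167) = 9.0 × 0.1833 = 1.65 cmH2O.
Original PIP = 410/22.0 + 9.0×1.0167 + 6 = 33.787 cmH2O; new PIP = 33.787 + (1.65) = 35.437 cmH2O.

35.4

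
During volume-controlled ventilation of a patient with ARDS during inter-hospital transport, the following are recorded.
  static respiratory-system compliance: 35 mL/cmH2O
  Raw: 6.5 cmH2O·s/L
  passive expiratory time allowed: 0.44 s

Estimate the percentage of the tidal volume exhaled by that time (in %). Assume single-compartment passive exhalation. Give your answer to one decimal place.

τ = R × C = 6.5 × 35 mL/cmH2O = 6.5 × 0.035 L/cmH2O = 0.2275 s.
Passive exhalation: V(t)/V₀ = e^(−t/τ) = e^(−0.44/0.2275) = 0.1446.
Fraction exhaled = 1 − 0.1446 = 0.8554 → 85.54%.

85.5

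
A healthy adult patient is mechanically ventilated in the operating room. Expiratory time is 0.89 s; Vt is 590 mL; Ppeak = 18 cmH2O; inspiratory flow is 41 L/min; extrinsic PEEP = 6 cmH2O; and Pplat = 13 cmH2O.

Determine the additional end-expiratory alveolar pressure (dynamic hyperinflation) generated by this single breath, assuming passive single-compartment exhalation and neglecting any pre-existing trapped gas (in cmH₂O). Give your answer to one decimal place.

1.7

Flow: 41 L/min ÷ 60 = 0.6833 L/s.
R = (PIP − Pplat)/V̇ = (18 − 13) / 0.6833 = 5.0/0.6833 = 7.317 cmH2O·s/L.
C = Vt/(Pplat − PEEP) = 590.0 / (13 − 6) = 590.0/7.0 = 84.286 mL/cmH2O.
τ = R × C = 7.317 × 0.08429 L/cmH2O = 0.6167 s.
Fraction remaining = e^(−Te/τ) = e^(−0.89/0.6167) = 0.2362; trapped volume = 590.0 × 0.2362 = 139.36 mL.
Additional alveolar pressure from trapping ≈ V_trapped / C = 139.36 / 84.286 = 1.653 cmH2O.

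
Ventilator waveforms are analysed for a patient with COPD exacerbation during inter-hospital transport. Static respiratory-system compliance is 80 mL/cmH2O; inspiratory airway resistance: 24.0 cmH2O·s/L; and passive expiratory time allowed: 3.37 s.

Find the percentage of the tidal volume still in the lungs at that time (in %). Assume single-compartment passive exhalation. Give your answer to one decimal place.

τ = R × C = 24.0 × 80 mL/cmH2O = 24.0 × 0.080 L/cmH2O = 1.92 s.
Passive exhalation: V(t)/V₀ = e^(−t/τ) = e^(−3.37/1.92) = 0.1729.
Fraction remaining = 0.1729 → 17.29%.

17.3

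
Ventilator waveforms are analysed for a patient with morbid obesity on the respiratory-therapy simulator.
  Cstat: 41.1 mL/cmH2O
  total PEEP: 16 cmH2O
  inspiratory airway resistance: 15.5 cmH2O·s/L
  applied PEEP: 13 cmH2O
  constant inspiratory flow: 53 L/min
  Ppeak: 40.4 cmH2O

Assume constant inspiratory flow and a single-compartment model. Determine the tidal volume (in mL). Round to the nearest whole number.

Flow: 53 L/min ÷ 60 = 0.8833 L/s.
Total PEEP = 16 cmH2O (set 13 + intrinsic 3); this is the baseline alveolar pressure.
Equation of motion (constant flow): PIP = Vt/C + R·V̇ + PEEP.
Vt/C = PIP − R·V̇ − PEEP = 40.4 − 13.691 − 16 = 10.709 cmH2O.
Vt = C × 10.709 = 41.1 × 10.709 = 440.14 mL.

440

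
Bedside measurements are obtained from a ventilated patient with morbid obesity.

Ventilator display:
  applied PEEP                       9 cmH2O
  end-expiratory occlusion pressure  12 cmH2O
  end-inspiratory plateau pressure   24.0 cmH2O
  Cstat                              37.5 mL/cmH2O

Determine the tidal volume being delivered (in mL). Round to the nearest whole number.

450

End-expiratory occlusion gives total PEEP = 12 cmH2O (intrinsic PEEP = 12 − 9 = 3). Use total PEEP for the elastic gradient.
Vt = Cstat × (Pplat − PEEPtotal) = 37.5 × (24.0 − 12) = 37.5 × 12.0 = 450.0 mL.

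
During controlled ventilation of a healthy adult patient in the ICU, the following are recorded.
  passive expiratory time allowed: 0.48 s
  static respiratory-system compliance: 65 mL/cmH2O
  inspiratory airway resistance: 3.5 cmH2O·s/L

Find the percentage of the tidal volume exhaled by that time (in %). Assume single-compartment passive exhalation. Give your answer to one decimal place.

τ = R × C = 3.5 × 65 mL/cmH2O = 3.5 × 0.065 L/cmH2O = 0.2275 s.
Passive exhalation: V(t)/V₀ = e^(−t/τ) = e^(−0.48/0.2275) = 0.1213.
Fraction exhaled = 1 − 0.1213 = 0.8787 → 87.87%.

87.9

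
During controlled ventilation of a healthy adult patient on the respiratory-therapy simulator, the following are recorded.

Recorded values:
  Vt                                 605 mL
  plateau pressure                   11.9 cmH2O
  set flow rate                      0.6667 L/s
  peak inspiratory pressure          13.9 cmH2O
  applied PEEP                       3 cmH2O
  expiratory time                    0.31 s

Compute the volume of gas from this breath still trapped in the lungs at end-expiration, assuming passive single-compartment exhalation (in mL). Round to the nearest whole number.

132

R = (PIP − Pplat)/V̇ = (13.9 − 11.9) / 0.6667 = 2.0/0.6667 = 3.0 cmH2O·s/L.
C = Vt/(Pplat − PEEP) = 605.0 / (11.9 − 3) = 605.0/8.9 = 67.978 mL/cmH2O.
τ = R × C = 3.0 × 0.06798 L/cmH2O = 0.2039 s.
Fraction remaining = e^(−Te/τ) = e^(−0.31/0.2039) = 0.2186.
Trapped volume = 605.0 × 0.2186 = 132.25 mL.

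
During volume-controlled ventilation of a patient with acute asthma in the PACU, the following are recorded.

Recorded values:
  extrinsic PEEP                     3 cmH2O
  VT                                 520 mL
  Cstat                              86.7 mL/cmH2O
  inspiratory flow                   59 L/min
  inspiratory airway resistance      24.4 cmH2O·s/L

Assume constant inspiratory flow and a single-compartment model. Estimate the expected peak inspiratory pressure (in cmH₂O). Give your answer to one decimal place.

33.0

Flow: 59 L/min ÷ 60 = 0.9833 L/s.
Equation of motion (constant flow): PIP = Vt/C + R·V̇ + PEEP.
PIP = 520/86.7 + 24.4×0.9833 + 3 = 5.998 + 23.993 + 3 = 32.991 cmH2O.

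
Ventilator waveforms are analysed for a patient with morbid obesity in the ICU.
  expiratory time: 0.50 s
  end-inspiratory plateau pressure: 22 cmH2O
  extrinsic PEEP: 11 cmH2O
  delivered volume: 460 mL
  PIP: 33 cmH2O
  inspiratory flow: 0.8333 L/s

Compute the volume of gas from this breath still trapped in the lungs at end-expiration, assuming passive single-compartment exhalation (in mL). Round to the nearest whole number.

186

R = (PIP − Pplat)/V̇ = (33 − 22) / 0.8333 = 11.0/0.8333 = 13.201 cmH2O·s/L.
C = Vt/(Pplat − PEEP) = 460.0 / (22 − 11) = 460.0/11.0 = 41.818 mL/cmH2O.
τ = R × C = 13.201 × 0.04182 L/cmH2O = 0.5521 s.
Fraction remaining = e^(−Te/τ) = e^(−0.50/0.5521) = 0.4043.
Trapped volume = 460.0 × 0.4043 = 185.98 mL.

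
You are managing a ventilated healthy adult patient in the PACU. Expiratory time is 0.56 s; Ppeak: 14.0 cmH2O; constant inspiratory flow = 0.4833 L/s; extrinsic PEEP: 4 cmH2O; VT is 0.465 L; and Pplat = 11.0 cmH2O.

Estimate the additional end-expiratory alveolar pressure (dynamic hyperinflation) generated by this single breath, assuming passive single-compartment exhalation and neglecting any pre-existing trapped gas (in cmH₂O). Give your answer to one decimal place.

1.8

R = (PIP − Pplat)/V̇ = (14.0 − 11.0) / 0.4833 = 3.0/0.4833 = 6.207 cmH2O·s/L.
C = Vt/(Pplat − PEEP) = 465.0 / (11.0 − 4) = 465.0/7.0 = 66.429 mL/cmH2O.
τ = R × C = 6.207 × 0.06643 L/cmH2O = 0.4123 s.
Fraction remaining = e^(−Te/τ) = e^(−0.56/0.4123) = 0.2571; trapped volume = 465.0 × 0.2571 = 119.55 mL.
Additional alveolar pressure from trapping ≈ V_trapped / C = 119.55 / 66.429 = 1.8 cmH2O.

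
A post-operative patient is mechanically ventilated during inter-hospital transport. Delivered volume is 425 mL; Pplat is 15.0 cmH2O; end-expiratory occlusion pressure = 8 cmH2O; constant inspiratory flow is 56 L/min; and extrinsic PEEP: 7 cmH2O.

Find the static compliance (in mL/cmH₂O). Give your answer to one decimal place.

End-expiratory occlusion gives total PEEP = 8 cmH2O (intrinsic PEEP = 8 − 7 = 1). Use total PEEP for the elastic gradient.
Cstat = Vt / (Pplat − PEEPtotal) = 425 / (15.0 − 8) = 425 / 7.0 = 60.714 mL/cmH2O.

60.7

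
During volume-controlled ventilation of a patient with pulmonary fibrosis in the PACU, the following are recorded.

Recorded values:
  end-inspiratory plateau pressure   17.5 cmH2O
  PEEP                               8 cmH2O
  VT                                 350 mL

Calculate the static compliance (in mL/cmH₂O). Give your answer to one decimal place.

36.8

Cstat = Vt / (Pplat − PEEP) = 350 / (17.5 − 8) = 350 / 9.5 = 36.842 mL/cmH2O.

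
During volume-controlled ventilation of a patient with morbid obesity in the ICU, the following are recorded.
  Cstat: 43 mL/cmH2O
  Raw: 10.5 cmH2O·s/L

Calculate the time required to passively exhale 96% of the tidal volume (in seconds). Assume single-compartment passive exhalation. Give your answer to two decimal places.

τ = R × C = 10.5 × 43 mL/cmH2O = 10.5 × 0.043 L/cmH2O = 0.4515 s.
Exhaled fraction f = 1 − e^(−t/τ) → t = −τ·ln(1 − f) = −0.4515·ln(0.04) = 1.453 s.

1.45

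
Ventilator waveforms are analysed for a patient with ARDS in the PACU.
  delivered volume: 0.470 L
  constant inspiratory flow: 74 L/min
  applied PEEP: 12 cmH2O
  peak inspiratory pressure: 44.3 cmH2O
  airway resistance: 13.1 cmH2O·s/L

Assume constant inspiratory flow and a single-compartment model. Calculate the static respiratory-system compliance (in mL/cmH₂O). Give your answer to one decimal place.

29.1

Flow: 74 L/min ÷ 60 = 1.2333 L/s.
Equation of motion (constant flow): PIP = Vt/C + R·V̇ + PEEP.
Vt/C = PIP − R·V̇ − PEEP = 44.3 − 13.1×1.2333 − 12 = 44.3 − 16.156 − 12 = 16.144 cmH2O.
C = Vt / 16.144 = 470 / 16.144 = 29.113 mL/cmH2O.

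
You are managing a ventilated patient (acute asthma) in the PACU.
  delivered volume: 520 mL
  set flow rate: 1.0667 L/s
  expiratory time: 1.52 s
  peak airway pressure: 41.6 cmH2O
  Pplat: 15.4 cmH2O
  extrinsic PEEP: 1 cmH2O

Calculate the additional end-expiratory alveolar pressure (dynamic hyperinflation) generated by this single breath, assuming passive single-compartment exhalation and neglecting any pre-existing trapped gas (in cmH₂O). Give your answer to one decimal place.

2.6

R = (PIP − Pplat)/V̇ = (41.6 − 15.4) / 1.0667 = 26.2/1.0667 = 24.562 cmH2O·s/L.
C = Vt/(Pplat − PEEP) = 520.0 / (15.4 − 1) = 520.0/14.4 = 36.111 mL/cmH2O.
τ = R × C = 24.562 × 0.03611 L/cmH2O = 0.8869 s.
Fraction remaining = e^(−Te/τ) = e^(−1.52/0.8869) = 0.1802; trapped volume = 520.0 × 0.1802 = 93.704 mL.
Additional alveolar pressure from trapping ≈ V_trapped / C = 93.704 / 36.111 = 2.595 cmH2O.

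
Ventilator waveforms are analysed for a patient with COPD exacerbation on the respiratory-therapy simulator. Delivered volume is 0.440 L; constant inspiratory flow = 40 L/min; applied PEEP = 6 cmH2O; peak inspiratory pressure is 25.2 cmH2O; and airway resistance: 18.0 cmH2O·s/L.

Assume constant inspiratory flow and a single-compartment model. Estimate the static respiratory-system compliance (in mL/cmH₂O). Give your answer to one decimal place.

61.1

Flow: 40 L/min ÷ 60 = 0.6667 L/s.
Equation of motion (constant flow): PIP = Vt/C + R·V̇ + PEEP.
Vt/C = PIP − R·V̇ − PEEP = 25.2 − 18.0×0.6667 − 6 = 25.2 − 12.001 − 6 = 7.199 cmH2O.
C = Vt / 7.199 = 440 / 7.199 = 61.12 mL/cmH2O.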